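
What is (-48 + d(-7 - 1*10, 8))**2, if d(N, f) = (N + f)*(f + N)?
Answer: 1089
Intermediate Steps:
d(N, f) = (N + f)**2 (d(N, f) = (N + f)*(N + f) = (N + f)**2)
(-48 + d(-7 - 1*10, 8))**2 = (-48 + ((-7 - 1*10) + 8)**2)**2 = (-48 + ((-7 - 10) + 8)**2)**2 = (-48 + (-17 + 8)**2)**2 = (-48 + (-9)**2)**2 = (-48 + 81)**2 = 33**2 = 1089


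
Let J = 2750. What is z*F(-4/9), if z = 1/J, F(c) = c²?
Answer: 8/111375 ≈ 7.1829e-5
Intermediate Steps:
z = 1/2750 ≈ 0.00036364
z*F(-4/9) = (-4/9)²/2750 = (1/2750)*(16/81) = 8/111375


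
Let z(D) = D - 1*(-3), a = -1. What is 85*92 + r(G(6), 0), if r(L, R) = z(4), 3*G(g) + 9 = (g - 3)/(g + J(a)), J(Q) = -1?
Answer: 7827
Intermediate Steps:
z(D) = 3 + D (z(D) = D + 3 = 3 + D)
G(g) = -3 + (-3 + g)/(3*(-1 + g)) (G(g) = -3 + ((g - 3)/(g - 1))/3 = -3 + ((-3 + g)/(-1 + g))/3 = -3 + (-3 + g)/(3*(-1 + g)))
r(L, R) = 7 (r(L, R) = 3 + 4 = 7)
85*92 + r(G(6), 0) = 85*92 + 7 = 7820 + 7 = 7827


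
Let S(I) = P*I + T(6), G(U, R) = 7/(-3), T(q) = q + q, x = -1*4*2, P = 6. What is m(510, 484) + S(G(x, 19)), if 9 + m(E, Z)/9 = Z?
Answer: 4273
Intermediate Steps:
x = -8 (x = -4*2 = -8)
T(q) = 2*q
m(E, Z) = -81 + 9*Z
G(U, R) = -7/3 (G(U, R) = 7*(-⅓) = -7/3)
S(I) = 12 + 6*I (S(I) = 6*I + 2*6 = 6*I + 12 = 12 + 6*I)
m(510, 484) + S(G(x, 19)) = (-81 + 9*484) + (12 + 6*(-7/3)) = (-81 + 4356) + (12 - 14) = 4275 - 2 = 4273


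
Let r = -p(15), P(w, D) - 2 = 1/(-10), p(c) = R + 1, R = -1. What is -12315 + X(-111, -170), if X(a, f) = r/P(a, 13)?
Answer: -12315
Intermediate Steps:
p(c) = 0 (p(c) = -1 + 1 = 0)
P(w, D) = 19/10 (P(w, D) = 2 + 1/(-10) = 2 - ⅒ = 19/10)
r = 0 (r = -1*0 = 0)
X(a, f) = 0 (X(a, f) = 0/(19/10) = 0*(10/19) = 0)
-12315 + X(-111, -170) = -12315 + 0 = -12315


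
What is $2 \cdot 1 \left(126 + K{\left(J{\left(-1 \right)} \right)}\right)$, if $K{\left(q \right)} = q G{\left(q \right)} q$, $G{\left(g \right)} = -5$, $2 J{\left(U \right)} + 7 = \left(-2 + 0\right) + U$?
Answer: $2$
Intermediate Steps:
$J{\left(U \right)} = - \frac{9}{2} + \frac{U}{2}$ ($J{\left(U \right)} = - \frac{7}{2} + \frac{\left(-2 + 0\right) + U}{2} = - \frac{7}{2} + \frac{-2 + U}{2} = - \frac{7}{2} + \left(-1 + \frac{U}{2}\right) = - \frac{9}{2} + \frac{U}{2}$)
$K{\left(q \right)} = - 5 q^{2}$ ($K{\left(q \right)} = q \left(-5\right) q = - 5 q q = - 5 q^{2}$)
$2 \cdot 1 \left(126 + K{\left(J{\left(-1 \right)} \right)}\right) = 2 \cdot 1 \left(126 - 5 \left(- \frac{9}{2} + \frac{1}{2} \left(-1\right)\right)^{2}\right) = 2 \left(126 - 5 \left(- \frac{9}{2} - \frac{1}{2}\right)^{2}\right) = 2 \left(126 - 5 \left(-5\right)^{2}\right) = 2 \left(126 - 125\right) = 2 \cdot 1 = 2$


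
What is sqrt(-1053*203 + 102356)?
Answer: I*sqrt(111403) ≈ 333.77*I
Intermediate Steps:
sqrt(-1053*203 + 102356) = sqrt(-213759 + 102356) = sqrt(-111403) = I*sqrt(111403)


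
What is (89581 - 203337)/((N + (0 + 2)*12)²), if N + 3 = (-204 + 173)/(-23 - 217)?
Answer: -6552345600/25715041 ≈ -254.81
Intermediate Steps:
N = -689/240 (N = -3 + (-204 + 173)/(-23 - 217) = -3 - 31/(-240) = -3 - 31*(-1/240) = -3 + 31/240 = -689/240 ≈ -2.8708)
(89581 - 203337)/((N + (0 + 2)*12)²) = (89581 - 203337)/((-689/240 + (0 + 2)*12)²) = -113756/(-689/240 + 2*12)² = -113756/(-689/240 + 24)² = -113756/((5071/240)²) = -113756/25715041/57600 = -113756*57600/25715041 = -6552345600/25715041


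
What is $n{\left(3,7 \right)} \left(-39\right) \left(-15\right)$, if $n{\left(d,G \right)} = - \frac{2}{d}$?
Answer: $-390$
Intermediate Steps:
$n{\left(3,7 \right)} \left(-39\right) \left(-15\right) = - \frac{2}{3} \left(-39\right) \left(-15\right) = \left(-2\right) \frac{1}{3} \left(-39\right) \left(-15\right) = \left(- \frac{2}{3}\right) \left(-39\right) \left(-15\right) = 26 \left(-15\right) = -390$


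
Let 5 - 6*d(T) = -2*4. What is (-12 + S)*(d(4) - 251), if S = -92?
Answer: 77636/3 ≈ 25879.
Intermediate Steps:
d(T) = 13/6 (d(T) = ⅚ - (-1)*4/3 = ⅚ - ⅙*(-8) = ⅚ + 4/3 = 13/6)
(-12 + S)*(d(4) - 251) = (-12 - 92)*(13/6 - 251) = -104*(-1493/6) = 77636/3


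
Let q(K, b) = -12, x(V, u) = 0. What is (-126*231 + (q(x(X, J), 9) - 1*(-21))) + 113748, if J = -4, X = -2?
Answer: 84651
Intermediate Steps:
(-126*231 + (q(x(X, J), 9) - 1*(-21))) + 113748 = (-126*231 + (-12 - 1*(-21))) + 113748 = (-29106 + (-12 + 21)) + 113748 = (-29106 + 9) + 113748 = -29097 + 113748 = 84651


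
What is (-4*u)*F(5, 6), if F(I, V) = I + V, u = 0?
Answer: 0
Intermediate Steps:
(-4*u)*F(5, 6) = (-4*0)*(5 + 6) = 0*11 = 0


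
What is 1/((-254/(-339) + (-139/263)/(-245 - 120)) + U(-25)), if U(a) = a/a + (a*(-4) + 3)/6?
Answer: 21694870/410410039 ≈ 0.052861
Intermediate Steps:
U(a) = 3/2 - 2*a/3 (U(a) = 1 + (-4*a + 3)*(1/6) = 1 + (3 - 4*a)*(1/6) = 1 + (1/2 - 2*a/3) = 3/2 - 2*a/3)
1/((-254/(-339) + (-139/263)/(-245 - 120)) + U(-25)) = 1/((-254/(-339) + (-139/263)/(-245 - 120)) + (3/2 - 2/3*(-25))) = 1/((-254*(-1/339) - 139*1/263/(-365)) + (3/2 + 50/3)) = 1/((254/339 - 139/263*(-1/365)) + 109/6) = 1/((254/339 + 139/95995) + 109/6) = 1/(24429851/32542305 + 109/6) = 1/(410410039/21694870) = 21694870/410410039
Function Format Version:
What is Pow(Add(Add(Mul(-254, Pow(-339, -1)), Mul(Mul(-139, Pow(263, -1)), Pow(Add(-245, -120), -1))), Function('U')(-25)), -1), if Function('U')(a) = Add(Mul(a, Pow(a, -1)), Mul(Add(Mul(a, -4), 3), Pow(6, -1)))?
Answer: Rational(21694870, 410410039) ≈ 0.052861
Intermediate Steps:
Function('U')(a) = Add(Rational(3, 2), Mul(Rational(-2, 3), a)) (Function('U')(a) = Add(1, Mul(Add(Mul(-4, a), 3), Rational(1, 6))) = Add(1, Mul(Add(3, Mul(-4, a)), Rational(1, 6))) = Add(1, Add(Rational(1, 2), Mul(Rational(-2, 3), a))) = Add(Rational(3, 2), Mul(Rational(-2, 3), a)))
Pow(Add(Add(Mul(-254, Pow(-339, -1)), Mul(Mul(-139, Pow(263, -1)), Pow(Add(-245, -120), -1))), Function('U')(-25)), -1) = Pow(Add(Add(Mul(-254, Pow(-339, -1)), Mul(Mul(-139, Pow(263, -1)), Pow(Add(-245, -120), -1))), Add(Rational(3, 2), Mul(Rational(-2, 3), -25))), -1) = Pow(Add(Add(Mul(-254, Rational(-1, 339)), Mul(Mul(-139, Rational(1, 263)), Pow(-365, -1))), Add(Rational(3, 2), Rational(50, 3))), -1) = Pow(Add(Add(Rational(254, 339), Mul(Rational(-139, 263), Rational(-1, 365))), Rational(109, 6)), -1) = Pow(Add(Add(Rational(254, 339), Rational(139, 95995)), Rational(109, 6)), -1) = Pow(Add(Rational(24429851, 32542305), Rational(109, 6)), -1) = Pow(Rational(410410039, 21694870), -1) = Rational(21694870, 410410039)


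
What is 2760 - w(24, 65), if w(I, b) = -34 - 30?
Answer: 2824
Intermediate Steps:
w(I, b) = -64
2760 - w(24, 65) = 2760 - 1*(-64) = 2760 + 64 = 2824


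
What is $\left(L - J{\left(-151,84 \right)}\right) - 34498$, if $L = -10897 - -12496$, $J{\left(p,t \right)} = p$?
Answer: $-32748$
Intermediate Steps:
$L = 1599$ ($L = -10897 + 12496 = 1599$)
$\left(L - J{\left(-151,84 \right)}\right) - 34498 = \left(1599 - -151\right) - 34498 = \left(1599 + 151\right) - 34498 = 1750 - 34498 = -32748$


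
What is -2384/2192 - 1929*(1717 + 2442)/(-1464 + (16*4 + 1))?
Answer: 1098902956/191663 ≈ 5733.5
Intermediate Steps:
-2384/2192 - 1929*(1717 + 2442)/(-1464 + (16*4 + 1)) = -2384*1/2192 - 1929*4159/(-1464 + (64 + 1)) = -149/137 - 1929*4159/(-1464 + 65) = -149/137 - 1929/((-1399*1/4159)) = -149/137 - 1929/(-1399/4159) = -149/137 - 1929*(-4159/1399) = -149/137 + 8022711/1399 = 1098902956/191663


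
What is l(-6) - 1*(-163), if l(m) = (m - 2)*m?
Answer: 211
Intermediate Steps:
l(m) = m*(-2 + m) (l(m) = (-2 + m)*m = m*(-2 + m))
l(-6) - 1*(-163) = -6*(-2 - 6) - 1*(-163) = -6*(-8) + 163 = 48 + 163 = 211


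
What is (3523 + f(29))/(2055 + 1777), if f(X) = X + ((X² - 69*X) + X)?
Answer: 2421/3832 ≈ 0.63178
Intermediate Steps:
f(X) = X² - 67*X (f(X) = X + (X² - 68*X) = X² - 67*X)
(3523 + f(29))/(2055 + 1777) = (3523 + 29*(-67 + 29))/(2055 + 1777) = (3523 + 29*(-38))/3832 = (3523 - 1102)*(1/3832) = 2421*(1/3832) = 2421/3832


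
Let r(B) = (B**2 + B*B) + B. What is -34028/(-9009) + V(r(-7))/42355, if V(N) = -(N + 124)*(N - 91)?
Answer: 34028/9009 ≈ 3.7771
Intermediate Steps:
r(B) = B + 2*B**2 (r(B) = (B**2 + B**2) + B = 2*B**2 + B = B + 2*B**2)
V(N) = -(-91 + N)*(124 + N) (V(N) = -(124 + N)*(-91 + N) = -(-91 + N)*(124 + N))
-34028/(-9009) + V(r(-7))/42355 = -34028/(-9009) + (11284 - (-7*(1 + 2*(-7)))**2 - (-231)*(1 + 2*(-7)))/42355 = -34028*(-1/9009) + (11284 - (-7*(1 - 14))**2 - (-231)*(1 - 14))*(1/42355) = 34028/9009 + (11284 - (-7*(-13))**2 - (-231)*(-13))*(1/42355) = 34028/9009 + (11284 - 1*91**2 - 33*91)*(1/42355) = 34028/9009 + (11284 - 1*8281 - 3003)*(1/42355) = 34028/9009 + (11284 - 8281 - 3003)*(1/42355) = 34028/9009 + 0*(1/42355) = 34028/9009 + 0 = 34028/9009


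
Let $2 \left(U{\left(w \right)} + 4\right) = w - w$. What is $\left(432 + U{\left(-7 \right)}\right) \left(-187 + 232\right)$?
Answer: $19260$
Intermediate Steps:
$U{\left(w \right)} = -4$ ($U{\left(w \right)} = -4 + \frac{w - w}{2} = -4 + \frac{1}{2} \cdot 0 = -4 + 0 = -4$)
$\left(432 + U{\left(-7 \right)}\right) \left(-187 + 232\right) = \left(432 - 4\right) \left(-187 + 232\right) = 428 \cdot 45 = 19260$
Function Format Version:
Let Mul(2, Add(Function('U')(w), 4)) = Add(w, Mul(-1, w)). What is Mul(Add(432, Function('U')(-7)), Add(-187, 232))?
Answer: 19260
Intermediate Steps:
Function('U')(w) = -4 (Function('U')(w) = Add(-4, Mul(Rational(1, 2), Add(w, Mul(-1, w)))) = Add(-4, Mul(Rational(1, 2), 0)) = Add(-4, 0) = -4)
Mul(Add(432, Function('U')(-7)), Add(-187, 232)) = Mul(Add(432, -4), Add(-187, 232)) = Mul(428, 45) = 19260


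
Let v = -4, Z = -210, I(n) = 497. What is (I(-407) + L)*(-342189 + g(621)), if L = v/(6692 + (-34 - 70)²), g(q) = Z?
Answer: -248281275944/1459 ≈ -1.7017e+8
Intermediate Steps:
g(q) = -210
L = -1/4377 (L = -4/(6692 + (-34 - 70)²) = -4/(6692 + (-104)²) = -4/(6692 + 10816) = -4/17508 = (1/17508)*(-4) = -1/4377 ≈ -0.00022847)
(I(-407) + L)*(-342189 + g(621)) = (497 - 1/4377)*(-342189 - 210) = (2175368/4377)*(-342399) = -248281275944/1459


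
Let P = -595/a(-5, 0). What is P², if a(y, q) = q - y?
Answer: 14161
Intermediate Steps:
P = -119 (P = -595/(0 - 1*(-5)) = -595/(0 + 5) = -595/5 = -595*⅕ = -119)
P² = (-119)² = 14161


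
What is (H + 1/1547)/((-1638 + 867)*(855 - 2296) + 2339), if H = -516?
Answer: -798251/1722352450 ≈ -0.00046347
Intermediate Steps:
(H + 1/1547)/((-1638 + 867)*(855 - 2296) + 2339) = (-516 + 1/1547)/((-1638 + 867)*(855 - 2296) + 2339) = (-516 + 1/1547)/(-771*(-1441) + 2339) = -798251/(1547*(1111011 + 2339)) = -798251/1547/1113350 = -798251/1547*1/1113350 = -798251/1722352450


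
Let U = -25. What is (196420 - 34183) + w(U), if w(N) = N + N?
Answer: 162187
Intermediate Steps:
w(N) = 2*N
(196420 - 34183) + w(U) = (196420 - 34183) + 2*(-25) = 162237 - 50 = 162187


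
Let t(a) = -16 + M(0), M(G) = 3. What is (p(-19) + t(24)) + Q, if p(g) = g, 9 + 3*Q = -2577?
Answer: -894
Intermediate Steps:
Q = -862 (Q = -3 + (⅓)*(-2577) = -3 - 859 = -862)
t(a) = -13 (t(a) = -16 + 3 = -13)
(p(-19) + t(24)) + Q = (-19 - 13) - 862 = -32 - 862 = -894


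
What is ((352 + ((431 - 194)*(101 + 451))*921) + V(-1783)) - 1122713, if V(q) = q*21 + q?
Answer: 119327317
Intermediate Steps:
V(q) = 22*q (V(q) = 21*q + q = 22*q)
((352 + ((431 - 194)*(101 + 451))*921) + V(-1783)) - 1122713 = ((352 + ((431 - 194)*(101 + 451))*921) + 22*(-1783)) - 1122713 = ((352 + (237*552)*921) - 39226) - 1122713 = ((352 + 130824*921) - 39226) - 1122713 = ((352 + 120488904) - 39226) - 1122713 = (120489256 - 39226) - 1122713 = 120450030 - 1122713 = 119327317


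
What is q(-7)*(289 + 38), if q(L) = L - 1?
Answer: -2616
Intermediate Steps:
q(L) = -1 + L
q(-7)*(289 + 38) = (-1 - 7)*(289 + 38) = -8*327 = -2616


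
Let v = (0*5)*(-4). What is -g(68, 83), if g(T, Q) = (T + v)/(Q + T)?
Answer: -68/151 ≈ -0.45033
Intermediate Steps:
v = 0 (v = 0*(-4) = 0)
g(T, Q) = T/(Q + T) (g(T, Q) = (T + 0)/(Q + T) = T/(Q + T))
-g(68, 83) = -68/(83 + 68) = -68/151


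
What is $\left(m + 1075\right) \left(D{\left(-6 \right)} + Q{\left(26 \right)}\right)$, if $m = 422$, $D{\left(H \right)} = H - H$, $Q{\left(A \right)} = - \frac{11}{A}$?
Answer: $- \frac{16467}{26} \approx -633.35$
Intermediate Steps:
$D{\left(H \right)} = 0$
$\left(m + 1075\right) \left(D{\left(-6 \right)} + Q{\left(26 \right)}\right) = \left(422 + 1075\right) \left(0 - \frac{11}{26}\right) = 1497 \left(0 - \frac{11}{26}\right) = 1497 \left(- \frac{11}{26}\right) = - \frac{16467}{26}$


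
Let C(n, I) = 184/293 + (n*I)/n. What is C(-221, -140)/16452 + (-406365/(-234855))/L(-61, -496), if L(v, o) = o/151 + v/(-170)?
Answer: -1852003685333/3087551254163 ≈ -0.59983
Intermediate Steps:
L(v, o) = -v/170 + o/151 (L(v, o) = o*(1/151) + v*(-1/170) = o/151 - v/170 = -v/170 + o/151)
C(n, I) = 184/293 + I (C(n, I) = 184*(1/293) + (I*n)/n = 184/293 + I)
C(-221, -140)/16452 + (-406365/(-234855))/L(-61, -496) = (184/293 - 140)/16452 + (-406365/(-234855))/(-1/170*(-61) + (1/151)*(-496)) = -40836/293*1/16452 + (-406365*(-1/234855))/(61/170 - 496/151) = -3403/401703 + 27091/(15657*(-75109/25670)) = -3403/401703 + (27091/15657)*(-25670/75109) = -3403/401703 - 40907410/69175389 = -1852003685333/3087551254163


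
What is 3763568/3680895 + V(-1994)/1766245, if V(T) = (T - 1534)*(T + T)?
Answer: 11687267806288/1300272477855 ≈ 8.9883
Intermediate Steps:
V(T) = 2*T*(-1534 + T) (V(T) = (-1534 + T)*(2*T) = 2*T*(-1534 + T))
3763568/3680895 + V(-1994)/1766245 = 3763568/3680895 + (2*(-1994)*(-1534 - 1994))/1766245 = 3763568*(1/3680895) + (2*(-1994)*(-3528))*(1/1766245) = 3763568/3680895 + 14069664*(1/1766245) = 3763568/3680895 + 14069664/1766245 = 11687267806288/1300272477855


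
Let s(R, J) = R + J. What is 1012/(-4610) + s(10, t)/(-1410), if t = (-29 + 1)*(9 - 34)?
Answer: -235001/325005 ≈ -0.72307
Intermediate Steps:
t = 700 (t = -28*(-25) = 700)
s(R, J) = J + R
1012/(-4610) + s(10, t)/(-1410) = 1012/(-4610) + (700 + 10)/(-1410) = 1012*(-1/4610) + 710*(-1/1410) = -506/2305 - 71/141 = -235001/325005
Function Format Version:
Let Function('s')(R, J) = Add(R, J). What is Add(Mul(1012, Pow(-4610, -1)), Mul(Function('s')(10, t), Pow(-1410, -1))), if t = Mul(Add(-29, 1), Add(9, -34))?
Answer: Rational(-235001, 325005) ≈ -0.72307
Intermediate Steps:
t = 700 (t = Mul(-28, -25) = 700)
Function('s')(R, J) = Add(J, R)
Add(Mul(1012, Pow(-4610, -1)), Mul(Function('s')(10, t), Pow(-1410, -1))) = Add(Mul(1012, Pow(-4610, -1)), Mul(Add(700, 10), Pow(-1410, -1))) = Add(Mul(1012, Rational(-1, 4610)), Mul(710, Rational(-1, 1410))) = Add(Rational(-506, 2305), Rational(-71, 141)) = Rational(-235001, 325005)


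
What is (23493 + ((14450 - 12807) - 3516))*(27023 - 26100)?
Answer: 19955260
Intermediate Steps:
(23493 + ((14450 - 12807) - 3516))*(27023 - 26100) = (23493 + (1643 - 3516))*923 = (23493 - 1873)*923 = 21620*923 = 19955260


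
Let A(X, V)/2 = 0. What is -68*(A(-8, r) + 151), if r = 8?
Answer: -10268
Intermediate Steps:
A(X, V) = 0 (A(X, V) = 2*0 = 0)
-68*(A(-8, r) + 151) = -68*(0 + 151) = -68*151 = -10268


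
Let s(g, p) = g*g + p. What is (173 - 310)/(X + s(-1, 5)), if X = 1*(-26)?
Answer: 137/20 ≈ 6.8500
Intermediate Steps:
X = -26
s(g, p) = p + g² (s(g, p) = g² + p = p + g²)
(173 - 310)/(X + s(-1, 5)) = (173 - 310)/(-26 + (5 + (-1)²)) = -137/(-26 + (5 + 1)) = -137/(-26 + 6) = -137/(-20) = -137*(-1/20) = 137/20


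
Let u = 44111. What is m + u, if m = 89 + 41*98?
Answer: 48218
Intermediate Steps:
m = 4107 (m = 89 + 4018 = 4107)
m + u = 4107 + 44111 = 48218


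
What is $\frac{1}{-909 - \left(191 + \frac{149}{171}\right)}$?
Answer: $- \frac{171}{188249} \approx -0.00090837$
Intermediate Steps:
$\frac{1}{-909 - \left(191 + \frac{149}{171}\right)} = \frac{1}{-909 - \frac{32810}{171}} = \frac{1}{- \frac{188249}{171}} = - \frac{171}{188249}$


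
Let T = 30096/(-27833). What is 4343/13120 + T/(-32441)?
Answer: 3921821382599/11846446231360 ≈ 0.33105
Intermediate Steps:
T = -30096/27833 (T = 30096*(-1/27833) = -30096/27833 ≈ -1.0813)
4343/13120 + T/(-32441) = 4343/13120 - 30096/27833/(-32441) = 4343*(1/13120) - 30096/27833*(-1/32441) = 4343/13120 + 30096/902930353 = 3921821382599/11846446231360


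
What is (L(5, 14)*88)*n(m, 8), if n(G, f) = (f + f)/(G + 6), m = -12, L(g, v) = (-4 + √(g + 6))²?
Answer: -6336 + 5632*√11/3 ≈ -109.59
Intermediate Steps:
L(g, v) = (-4 + √(6 + g))²
n(G, f) = 2*f/(6 + G) (n(G, f) = (2*f)/(6 + G) = 2*f/(6 + G))
(L(5, 14)*88)*n(m, 8) = ((-4 + √(6 + 5))²*88)*(2*8/(6 - 12)) = ((-4 + √11)²*88)*(2*8/(-6)) = (88*(-4 + √11)²)*(2*8*(-⅙)) = (88*(-4 + √11)²)*(-8/3) = -704*(-4 + √11)²/3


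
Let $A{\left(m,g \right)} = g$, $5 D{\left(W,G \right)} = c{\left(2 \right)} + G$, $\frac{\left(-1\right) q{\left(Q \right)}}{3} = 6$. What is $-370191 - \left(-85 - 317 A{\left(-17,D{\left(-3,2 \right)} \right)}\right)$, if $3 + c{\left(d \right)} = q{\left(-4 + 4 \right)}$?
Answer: $- \frac{1856553}{5} \approx -3.7131 \cdot 10^{5}$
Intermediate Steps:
$q{\left(Q \right)} = -18$ ($q{\left(Q \right)} = \left(-3\right) 6 = -18$)
$c{\left(d \right)} = -21$ ($c{\left(d \right)} = -3 - 18 = -21$)
$D{\left(W,G \right)} = - \frac{21}{5} + \frac{G}{5}$ ($D{\left(W,G \right)} = \frac{-21 + G}{5} = - \frac{21}{5} + \frac{G}{5}$)
$-370191 - \left(-85 - 317 A{\left(-17,D{\left(-3,2 \right)} \right)}\right) = -370191 - \left(-85 - 317 \left(- \frac{21}{5} + \frac{1}{5} \cdot 2\right)\right) = -370191 - \left(-85 - 317 \left(- \frac{21}{5} + \frac{2}{5}\right)\right) = -370191 - \left(-85 - - \frac{6023}{5}\right) = -370191 - \left(-85 + \frac{6023}{5}\right) = -370191 - \frac{5598}{5} = - \frac{1856553}{5}$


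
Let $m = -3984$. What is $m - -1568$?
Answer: $-2416$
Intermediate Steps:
$m - -1568 = -3984 - -1568 = -3984 + 1568 = -2416$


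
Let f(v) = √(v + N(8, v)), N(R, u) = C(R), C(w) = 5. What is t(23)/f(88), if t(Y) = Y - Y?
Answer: 0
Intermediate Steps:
N(R, u) = 5
t(Y) = 0
f(v) = √(5 + v) (f(v) = √(v + 5) = √(5 + v))
t(23)/f(88) = 0/(√(5 + 88)) = 0/(√93) = 0*(√93/93) = 0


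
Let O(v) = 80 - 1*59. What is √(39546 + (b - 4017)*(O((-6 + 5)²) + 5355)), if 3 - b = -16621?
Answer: √67814778 ≈ 8235.0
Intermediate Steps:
b = 16624 (b = 3 - 1*(-16621) = 3 + 16621 = 16624)
O(v) = 21 (O(v) = 80 - 59 = 21)
√(39546 + (b - 4017)*(O((-6 + 5)²) + 5355)) = √(39546 + (16624 - 4017)*(21 + 5355)) = √(39546 + 12607*5376) = √(39546 + 67775232) = √67814778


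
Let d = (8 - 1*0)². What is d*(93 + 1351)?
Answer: 92416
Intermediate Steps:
d = 64 (d = (8 + 0)² = 8² = 64)
d*(93 + 1351) = 64*(93 + 1351) = 64*1444 = 92416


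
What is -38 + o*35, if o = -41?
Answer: -1473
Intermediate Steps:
-38 + o*35 = -38 - 41*35 = -38 - 1435 = -1473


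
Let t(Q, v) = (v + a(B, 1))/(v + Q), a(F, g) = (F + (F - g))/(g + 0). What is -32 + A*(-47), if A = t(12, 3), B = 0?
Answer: -574/15 ≈ -38.267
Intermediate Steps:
a(F, g) = (-g + 2*F)/g
t(Q, v) = (-1 + v)/(Q + v) (t(Q, v) = (v + (-1*1 + 2*0)/1)/(v + Q) = (v + 1*(-1 + 0))/(Q + v) = (v + 1*(-1))/(Q + v) = (v - 1)/(Q + v) = (-1 + v)/(Q + v))
A = 2/15 (A = (-1 + 3)/(12 + 3) = 2/15 ≈ 0.13333)
-32 + A*(-47) = -32 + (2/15)*(-47) = -32 - 94/15 = -574/15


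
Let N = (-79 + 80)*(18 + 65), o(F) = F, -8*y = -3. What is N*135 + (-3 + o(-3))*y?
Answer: 44811/4 ≈ 11203.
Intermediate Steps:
y = 3/8 (y = -⅛*(-3) = 3/8 ≈ 0.37500)
N = 83 (N = 1*83 = 83)
N*135 + (-3 + o(-3))*y = 83*135 + (-3 - 3)*(3/8) = 11205 - 6*3/8 = 11205 - 9/4 = 44811/4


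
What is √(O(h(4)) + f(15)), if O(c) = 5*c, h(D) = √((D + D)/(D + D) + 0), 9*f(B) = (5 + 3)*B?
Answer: √165/3 ≈ 4.2817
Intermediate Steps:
f(B) = 8*B/9 (f(B) = ((5 + 3)*B)/9 = (8*B)/9 = 8*B/9)
h(D) = 1 (h(D) = √((2*D)/((2*D)) + 0) = √((2*D)*(1/(2*D)) + 0) = √(1 + 0) = √1 = 1)
√(O(h(4)) + f(15)) = √(5*1 + (8/9)*15) = √(5 + 40/3) = √(55/3) = √165/3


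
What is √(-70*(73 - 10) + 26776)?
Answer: √22366 ≈ 149.55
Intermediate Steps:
√(-70*(73 - 10) + 26776) = √(-70*63 + 26776) = √(-4410 + 26776) = √22366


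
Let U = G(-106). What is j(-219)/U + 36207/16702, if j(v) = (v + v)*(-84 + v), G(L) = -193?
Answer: -2209601277/3223486 ≈ -685.47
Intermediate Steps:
j(v) = 2*v*(-84 + v) (j(v) = (2*v)*(-84 + v) = 2*v*(-84 + v))
U = -193
j(-219)/U + 36207/16702 = (2*(-219)*(-84 - 219))/(-193) + 36207/16702 = (2*(-219)*(-303))*(-1/193) + 36207*(1/16702) = 132714*(-1/193) + 36207/16702 = -132714/193 + 36207/16702 = -2209601277/3223486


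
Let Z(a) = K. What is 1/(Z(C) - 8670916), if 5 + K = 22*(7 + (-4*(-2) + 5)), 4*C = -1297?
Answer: -1/8670481 ≈ -1.1533e-7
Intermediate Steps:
C = -1297/4 (C = (¼)*(-1297) = -1297/4 ≈ -324.25)
K = 435 (K = -5 + 22*(7 + (-4*(-2) + 5)) = -5 + 22*(7 + (8 + 5)) = -5 + 22*(7 + 13) = -5 + 22*20 = -5 + 440 = 435)
Z(a) = 435
1/(Z(C) - 8670916) = 1/(435 - 8670916) = 1/(-8670481) = -1/8670481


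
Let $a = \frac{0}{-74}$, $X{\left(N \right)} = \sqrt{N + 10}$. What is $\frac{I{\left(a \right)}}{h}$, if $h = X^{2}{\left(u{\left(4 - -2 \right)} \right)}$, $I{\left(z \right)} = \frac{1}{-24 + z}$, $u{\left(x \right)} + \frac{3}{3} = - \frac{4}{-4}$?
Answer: $- \frac{1}{240} \approx -0.0041667$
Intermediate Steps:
$u{\left(x \right)} = 0$ ($u{\left(x \right)} = -1 - \frac{4}{-4} = -1 - -1 = -1 + 1 = 0$)
$X{\left(N \right)} = \sqrt{10 + N}$
$a = 0$ ($a = 0 \left(- \frac{1}{74}\right) = 0$)
$h = 10$ ($h = \left(\sqrt{10 + 0}\right)^{2} = \left(\sqrt{10}\right)^{2} = 10$)
$\frac{I{\left(a \right)}}{h} = \frac{1}{\left(-24 + 0\right) 10} = \frac{1}{-24} \cdot \frac{1}{10} = \left(- \frac{1}{24}\right) \frac{1}{10} = - \frac{1}{240}$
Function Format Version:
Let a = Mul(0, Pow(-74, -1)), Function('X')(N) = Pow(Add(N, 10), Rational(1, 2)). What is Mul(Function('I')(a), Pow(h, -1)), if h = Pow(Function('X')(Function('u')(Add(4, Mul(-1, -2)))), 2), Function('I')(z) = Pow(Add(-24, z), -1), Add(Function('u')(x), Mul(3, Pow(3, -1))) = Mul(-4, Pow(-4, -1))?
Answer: Rational(-1, 240) ≈ -0.0041667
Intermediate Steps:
Function('u')(x) = 0 (Function('u')(x) = Add(-1, Mul(-4, Pow(-4, -1))) = Add(-1, Mul(-4, Rational(-1, 4))) = Add(-1, 1) = 0)
Function('X')(N) = Pow(Add(10, N), Rational(1, 2))
a = 0 (a = Mul(0, Rational(-1, 74)) = 0)
h = 10 (h = Pow(Pow(Add(10, 0), Rational(1, 2)), 2) = Pow(Pow(10, Rational(1, 2)), 2) = 10)
Mul(Function('I')(a), Pow(h, -1)) = Mul(Pow(Add(-24, 0), -1), Pow(10, -1)) = Mul(Pow(-24, -1), Rational(1, 10)) = Mul(Rational(-1, 24), Rational(1, 10)) = Rational(-1, 240)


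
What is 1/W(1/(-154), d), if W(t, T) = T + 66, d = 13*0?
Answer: 1/66 ≈ 0.015152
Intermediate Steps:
d = 0
W(t, T) = 66 + T
1/W(1/(-154), d) = 1/(66 + 0) = 1/66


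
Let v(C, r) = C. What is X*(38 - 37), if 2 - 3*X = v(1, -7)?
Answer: ⅓ ≈ 0.33333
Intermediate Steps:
X = ⅓ (X = ⅔ - ⅓*1 = ⅔ - ⅓ = ⅓ ≈ 0.33333)
X*(38 - 37) = (38 - 37)/3 = (⅓)*1 = ⅓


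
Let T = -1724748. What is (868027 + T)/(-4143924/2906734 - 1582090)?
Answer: 1245130029607/2299359468992 ≈ 0.54151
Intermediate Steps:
(868027 + T)/(-4143924/2906734 - 1582090) = (868027 - 1724748)/(-4143924/2906734 - 1582090) = -856721/(-4143924*1/2906734 - 1582090) = -856721/(-2071962/1453367 - 1582090) = -856721/(-2299359468992/1453367) = -856721*(-1453367/2299359468992) = 1245130029607/2299359468992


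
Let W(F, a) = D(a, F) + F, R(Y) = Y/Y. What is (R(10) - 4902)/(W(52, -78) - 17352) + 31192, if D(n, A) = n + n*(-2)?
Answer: 537193525/17222 ≈ 31192.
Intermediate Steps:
D(n, A) = -n (D(n, A) = n - 2*n = -n)
R(Y) = 1
W(F, a) = F - a (W(F, a) = -a + F = F - a)
(R(10) - 4902)/(W(52, -78) - 17352) + 31192 = (1 - 4902)/((52 - 1*(-78)) - 17352) + 31192 = -4901/((52 + 78) - 17352) + 31192 = -4901/(130 - 17352) + 31192 = -4901/(-17222) + 31192 = -4901*(-1/17222) + 31192 = 4901/17222 + 31192 = 537193525/17222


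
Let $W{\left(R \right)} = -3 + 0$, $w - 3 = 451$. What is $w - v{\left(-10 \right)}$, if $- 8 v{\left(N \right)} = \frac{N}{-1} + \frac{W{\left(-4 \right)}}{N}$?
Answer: $\frac{36423}{80} \approx 455.29$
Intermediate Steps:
$w = 454$ ($w = 3 + 451 = 454$)
$W{\left(R \right)} = -3$
$v{\left(N \right)} = \frac{N}{8} + \frac{3}{8 N}$ ($v{\left(N \right)} = - \frac{\frac{N}{-1} - \frac{3}{N}}{8} = - \frac{N \left(-1\right) - \frac{3}{N}}{8} = - \frac{- N - \frac{3}{N}}{8} = \frac{N}{8} + \frac{3}{8 N}$)
$w - v{\left(-10 \right)} = 454 - \frac{3 + \left(-10\right)^{2}}{8 \left(-10\right)} = 454 - \frac{1}{8} \left(- \frac{1}{10}\right) \left(3 + 100\right) = 454 - \frac{1}{8} \left(- \frac{1}{10}\right) 103 = 454 - - \frac{103}{80} = 454 + \frac{103}{80} = \frac{36423}{80}$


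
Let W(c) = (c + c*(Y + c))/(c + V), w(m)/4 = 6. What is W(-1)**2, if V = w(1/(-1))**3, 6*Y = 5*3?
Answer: 25/764301316 ≈ 3.2710e-8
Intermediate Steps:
w(m) = 24 (w(m) = 4*6 = 24)
Y = 5/2 (Y = (5*3)/6 = (1/6)*15 = 5/2 ≈ 2.5000)
V = 13824 (V = 24**3 = 13824)
W(c) = (c + c*(5/2 + c))/(13824 + c) (W(c) = (c + c*(5/2 + c))/(c + 13824) = (c + c*(5/2 + c))/(13824 + c))
W(-1)**2 = ((1/2)*(-1)*(7 + 2*(-1))/(13824 - 1))**2 = ((1/2)*(-1)*(7 - 2)/13823)**2 = ((1/2)*(-1)*(1/13823)*5)**2 = (-5/27646)**2 = 25/764301316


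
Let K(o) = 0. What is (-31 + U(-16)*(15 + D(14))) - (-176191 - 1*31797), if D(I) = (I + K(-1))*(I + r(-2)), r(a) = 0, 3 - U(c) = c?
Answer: 211966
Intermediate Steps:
U(c) = 3 - c
D(I) = I**2 (D(I) = (I + 0)*(I + 0) = I*I = I**2)
(-31 + U(-16)*(15 + D(14))) - (-176191 - 1*31797) = (-31 + (3 - 1*(-16))*(15 + 14**2)) - (-176191 - 1*31797) = (-31 + (3 + 16)*(15 + 196)) - (-176191 - 31797) = (-31 + 19*211) - 1*(-207988) = (-31 + 4009) + 207988 = 3978 + 207988 = 211966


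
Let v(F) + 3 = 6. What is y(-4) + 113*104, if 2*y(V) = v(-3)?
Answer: 23507/2 ≈ 11754.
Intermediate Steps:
v(F) = 3 (v(F) = -3 + 6 = 3)
y(V) = 3/2 (y(V) = (1/2)*3 = 3/2)
y(-4) + 113*104 = 3/2 + 113*104 = 3/2 + 11752 = 23507/2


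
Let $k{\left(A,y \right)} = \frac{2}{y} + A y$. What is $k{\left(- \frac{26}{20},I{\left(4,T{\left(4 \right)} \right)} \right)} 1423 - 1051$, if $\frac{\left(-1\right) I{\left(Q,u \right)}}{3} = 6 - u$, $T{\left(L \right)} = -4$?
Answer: $\frac{815267}{15} \approx 54351.0$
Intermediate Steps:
$I{\left(Q,u \right)} = -18 + 3 u$ ($I{\left(Q,u \right)} = - 3 \left(6 - u\right) = -18 + 3 u$)
$k{\left(- \frac{26}{20},I{\left(4,T{\left(4 \right)} \right)} \right)} 1423 - 1051 = \left(\frac{2}{-18 + 3 \left(-4\right)} + - \frac{26}{20} \left(-18 + 3 \left(-4\right)\right)\right) 1423 - 1051 = \left(\frac{2}{-18 - 12} + \left(-26\right) \frac{1}{20} \left(-18 - 12\right)\right) 1423 - 1051 = \left(\frac{2}{-30} - -39\right) 1423 - 1051 = \left(2 \left(- \frac{1}{30}\right) + 39\right) 1423 - 1051 = \left(- \frac{1}{15} + 39\right) 1423 - 1051 = \frac{584}{15} \cdot 1423 - 1051 = \frac{831032}{15} - 1051 = \frac{815267}{15}$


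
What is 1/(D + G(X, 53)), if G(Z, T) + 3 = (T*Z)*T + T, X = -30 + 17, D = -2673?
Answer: -1/39140 ≈ -2.5549e-5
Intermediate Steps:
X = -13
G(Z, T) = -3 + T + Z*T² (G(Z, T) = -3 + ((T*Z)*T + T) = -3 + (Z*T² + T) = -3 + (T + Z*T²) = -3 + T + Z*T²)
1/(D + G(X, 53)) = 1/(-2673 + (-3 + 53 - 13*53²)) = 1/(-2673 + (-3 + 53 - 13*2809)) = 1/(-2673 + (-3 + 53 - 36517)) = 1/(-2673 - 36467) = 1/(-39140) = -1/39140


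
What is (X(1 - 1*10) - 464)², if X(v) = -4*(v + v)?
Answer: 153664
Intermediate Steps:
X(v) = -8*v
(X(1 - 1*10) - 464)² = (-8*(1 - 1*10) - 464)² = (-8*(1 - 10) - 464)² = (-8*(-9) - 464)² = (72 - 464)² = (-392)² = 153664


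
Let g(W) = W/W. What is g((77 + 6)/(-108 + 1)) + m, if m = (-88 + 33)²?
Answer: 3026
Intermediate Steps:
g(W) = 1
m = 3025 (m = (-55)² = 3025)
g((77 + 6)/(-108 + 1)) + m = 1 + 3025 = 3026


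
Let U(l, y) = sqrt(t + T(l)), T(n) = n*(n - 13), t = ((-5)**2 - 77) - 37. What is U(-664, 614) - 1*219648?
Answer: -219648 + sqrt(449439) ≈ -2.1898e+5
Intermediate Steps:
t = -89 (t = (25 - 77) - 37 = -52 - 37 = -89)
T(n) = n*(-13 + n)
U(l, y) = sqrt(-89 + l*(-13 + l))
U(-664, 614) - 1*219648 = sqrt(-89 - 664*(-13 - 664)) - 1*219648 = sqrt(-89 - 664*(-677)) - 219648 = sqrt(-89 + 449528) - 219648 = sqrt(449439) - 219648 = -219648 + sqrt(449439)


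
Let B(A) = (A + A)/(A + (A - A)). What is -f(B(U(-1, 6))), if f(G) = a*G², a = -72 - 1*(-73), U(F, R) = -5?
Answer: -4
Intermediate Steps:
B(A) = 2 (B(A) = (2*A)/(A + 0) = (2*A)/A = 2)
a = 1 (a = -72 + 73 = 1)
f(G) = G² (f(G) = 1*G² = G²)
-f(B(U(-1, 6))) = -1*2² = -1*4 = -4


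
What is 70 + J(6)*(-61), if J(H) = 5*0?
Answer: 70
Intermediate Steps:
J(H) = 0
70 + J(6)*(-61) = 70 + 0*(-61) = 70 + 0 = 70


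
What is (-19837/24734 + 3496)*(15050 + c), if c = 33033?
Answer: 50081762227/298 ≈ 1.6806e+8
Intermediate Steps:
(-19837/24734 + 3496)*(15050 + c) = (-19837/24734 + 3496)*(15050 + 33033) = (-19837*1/24734 + 3496)*48083 = (-239/298 + 3496)*48083 = (1041569/298)*48083 = 50081762227/298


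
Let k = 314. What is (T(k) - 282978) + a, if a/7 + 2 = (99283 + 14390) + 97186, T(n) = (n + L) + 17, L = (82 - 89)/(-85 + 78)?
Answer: 1193353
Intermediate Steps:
L = 1 (L = -7/(-7) = -7*(-1/7) = 1)
T(n) = 18 + n (T(n) = (n + 1) + 17 = (1 + n) + 17 = 18 + n)
a = 1475999 (a = -14 + 7*((99283 + 14390) + 97186) = -14 + 7*(113673 + 97186) = -14 + 7*210859 = -14 + 1476013 = 1475999)
(T(k) - 282978) + a = ((18 + 314) - 282978) + 1475999 = (332 - 282978) + 1475999 = -282646 + 1475999 = 1193353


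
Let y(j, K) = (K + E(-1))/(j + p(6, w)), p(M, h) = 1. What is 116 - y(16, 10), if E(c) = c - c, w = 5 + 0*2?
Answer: 1962/17 ≈ 115.41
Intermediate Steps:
w = 5 (w = 5 + 0 = 5)
E(c) = 0
y(j, K) = K/(1 + j) (y(j, K) = (K + 0)/(j + 1) = K/(1 + j))
116 - y(16, 10) = 116 - 10/(1 + 16) = 116 - 10/17 = 1962/17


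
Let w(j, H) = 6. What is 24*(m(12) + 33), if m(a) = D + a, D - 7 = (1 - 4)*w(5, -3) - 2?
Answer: 768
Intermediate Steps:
D = -13 (D = 7 + ((1 - 4)*6 - 2) = 7 + (-3*6 - 2) = 7 + (-18 - 2) = 7 - 20 = -13)
m(a) = -13 + a
24*(m(12) + 33) = 24*((-13 + 12) + 33) = 24*(-1 + 33) = 24*32 = 768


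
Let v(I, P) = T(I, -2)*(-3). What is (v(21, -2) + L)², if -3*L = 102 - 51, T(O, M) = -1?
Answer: 196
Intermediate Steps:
v(I, P) = 3 (v(I, P) = -1*(-3) = 3)
L = -17 (L = -(102 - 51)/3 = -⅓*51 = -17)
(v(21, -2) + L)² = (3 - 17)² = (-14)² = 196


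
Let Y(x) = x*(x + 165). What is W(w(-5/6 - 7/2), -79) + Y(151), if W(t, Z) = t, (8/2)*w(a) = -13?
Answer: 190851/4 ≈ 47713.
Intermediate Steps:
Y(x) = x*(165 + x)
w(a) = -13/4 (w(a) = (¼)*(-13) = -13/4)
W(w(-5/6 - 7/2), -79) + Y(151) = -13/4 + 151*(165 + 151) = -13/4 + 151*316 = -13/4 + 47716 = 190851/4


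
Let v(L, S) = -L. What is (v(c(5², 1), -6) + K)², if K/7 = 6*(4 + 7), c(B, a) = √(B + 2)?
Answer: 213471 - 2772*√3 ≈ 2.0867e+5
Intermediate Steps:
c(B, a) = √(2 + B)
K = 462 (K = 7*(6*(4 + 7)) = 7*(6*11) = 7*66 = 462)
(v(c(5², 1), -6) + K)² = (-√(2 + 5²) + 462)² = (-√(2 + 25) + 462)² = (-√27 + 462)² = (-3*√3 + 462)² = (462 - 3*√3)²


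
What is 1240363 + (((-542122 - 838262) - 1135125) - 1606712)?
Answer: -2881858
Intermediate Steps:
1240363 + (((-542122 - 838262) - 1135125) - 1606712) = 1240363 + ((-1380384 - 1135125) - 1606712) = 1240363 + (-2515509 - 1606712) = 1240363 - 4122221 = -2881858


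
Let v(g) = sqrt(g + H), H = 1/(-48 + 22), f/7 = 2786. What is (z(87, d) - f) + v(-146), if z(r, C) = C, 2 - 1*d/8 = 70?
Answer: -20046 + I*sqrt(98722)/26 ≈ -20046.0 + 12.085*I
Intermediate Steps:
f = 19502 (f = 7*2786 = 19502)
d = -544 (d = 16 - 8*70 = 16 - 560 = -544)
H = -1/26 (H = 1/(-26) = -1/26 ≈ -0.038462)
v(g) = sqrt(-1/26 + g) (v(g) = sqrt(g - 1/26) = sqrt(-1/26 + g))
(z(87, d) - f) + v(-146) = (-544 - 1*19502) + sqrt(-26 + 676*(-146))/26 = (-544 - 19502) + sqrt(-26 - 98696)/26 = -20046 + sqrt(-98722)/26 = -20046 + (I*sqrt(98722))/26 = -20046 + I*sqrt(98722)/26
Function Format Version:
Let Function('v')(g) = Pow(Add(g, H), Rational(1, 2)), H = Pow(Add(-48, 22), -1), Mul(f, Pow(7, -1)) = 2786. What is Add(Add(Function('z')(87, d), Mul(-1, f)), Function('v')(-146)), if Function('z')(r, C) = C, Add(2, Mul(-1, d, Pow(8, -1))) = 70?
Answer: Add(-20046, Mul(Rational(1, 26), I, Pow(98722, Rational(1, 2)))) ≈ Add(-20046., Mul(12.085, I))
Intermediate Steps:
f = 19502 (f = Mul(7, 2786) = 19502)
d = -544 (d = Add(16, Mul(-8, 70)) = Add(16, -560) = -544)
H = Rational(-1, 26) (H = Pow(-26, -1) = Rational(-1, 26) ≈ -0.038462)
Function('v')(g) = Pow(Add(Rational(-1, 26), g), Rational(1, 2)) (Function('v')(g) = Pow(Add(g, Rational(-1, 26)), Rational(1, 2)) = Pow(Add(Rational(-1, 26), g), Rational(1, 2)))
Add(Add(Function('z')(87, d), Mul(-1, f)), Function('v')(-146)) = Add(Add(-544, Mul(-1, 19502)), Mul(Rational(1, 26), Pow(Add(-26, Mul(676, -146)), Rational(1, 2)))) = Add(Add(-544, -19502), Mul(Rational(1, 26), Pow(Add(-26, -98696), Rational(1, 2)))) = Add(-20046, Mul(Rational(1, 26), Pow(-98722, Rational(1, 2)))) = Add(-20046, Mul(Rational(1, 26), Mul(I, Pow(98722, Rational(1, 2))))) = Add(-20046, Mul(Rational(1, 26), I, Pow(98722, Rational(1, 2))))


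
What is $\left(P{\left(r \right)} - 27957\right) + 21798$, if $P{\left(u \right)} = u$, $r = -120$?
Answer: $-6279$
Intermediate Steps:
$\left(P{\left(r \right)} - 27957\right) + 21798 = \left(-120 - 27957\right) + 21798 = -28077 + 21798 = -6279$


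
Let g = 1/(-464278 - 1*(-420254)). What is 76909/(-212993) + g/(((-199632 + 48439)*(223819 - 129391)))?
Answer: -48339164547491475871/133871246206086378528 ≈ -0.36109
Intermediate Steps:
g = -1/44024 (g = 1/(-464278 + 420254) = 1/(-44024) = -1/44024 ≈ -2.2715e-5)
76909/(-212993) + g/(((-199632 + 48439)*(223819 - 129391))) = 76909/(-212993) - 1/((-199632 + 48439)*(223819 - 129391))/44024 = 76909*(-1/212993) - 1/(44024*((-151193*94428))) = -76909/212993 - 1/44024/(-14276852604) = -76909/212993 - 1/44024*(-1/14276852604) = -76909/212993 + 1/628524159038496 = -48339164547491475871/133871246206086378528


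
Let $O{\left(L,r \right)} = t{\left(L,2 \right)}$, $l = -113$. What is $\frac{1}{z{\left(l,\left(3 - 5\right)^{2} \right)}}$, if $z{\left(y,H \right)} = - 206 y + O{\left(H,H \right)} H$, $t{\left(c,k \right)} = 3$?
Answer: $\frac{1}{23290} \approx 4.2937 \cdot 10^{-5}$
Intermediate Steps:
$O{\left(L,r \right)} = 3$
$z{\left(y,H \right)} = - 206 y + 3 H$
$\frac{1}{z{\left(l,\left(3 - 5\right)^{2} \right)}} = \frac{1}{\left(-206\right) \left(-113\right) + 3 \left(3 - 5\right)^{2}} = \frac{1}{23278 + 3 \left(-2\right)^{2}} = \frac{1}{23278 + 3 \cdot 4} = \frac{1}{23278 + 12} = \frac{1}{23290}$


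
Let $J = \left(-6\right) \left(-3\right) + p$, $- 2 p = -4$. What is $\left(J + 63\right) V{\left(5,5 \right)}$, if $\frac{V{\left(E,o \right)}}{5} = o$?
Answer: $2075$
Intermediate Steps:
$p = 2$ ($p = \left(- \frac{1}{2}\right) \left(-4\right) = 2$)
$V{\left(E,o \right)} = 5 o$
$J = 20$ ($J = \left(-6\right) \left(-3\right) + 2 = 18 + 2 = 20$)
$\left(J + 63\right) V{\left(5,5 \right)} = \left(20 + 63\right) 5 \cdot 5 = 83 \cdot 25 = 2075$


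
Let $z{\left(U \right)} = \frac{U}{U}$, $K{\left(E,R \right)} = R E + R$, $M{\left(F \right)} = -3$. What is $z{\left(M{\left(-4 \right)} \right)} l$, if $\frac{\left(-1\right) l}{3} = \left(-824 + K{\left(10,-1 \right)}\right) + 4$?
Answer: $2493$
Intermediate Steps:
$K{\left(E,R \right)} = R + E R$ ($K{\left(E,R \right)} = E R + R = R + E R$)
$z{\left(U \right)} = 1$
$l = 2493$ ($l = - 3 \left(\left(-824 - \left(1 + 10\right)\right) + 4\right) = - 3 \left(\left(-824 - 11\right) + 4\right) = - 3 \left(-835 + 4\right) = \left(-3\right) \left(-831\right) = 2493$)
$z{\left(M{\left(-4 \right)} \right)} l = 1 \cdot 2493 = 2493$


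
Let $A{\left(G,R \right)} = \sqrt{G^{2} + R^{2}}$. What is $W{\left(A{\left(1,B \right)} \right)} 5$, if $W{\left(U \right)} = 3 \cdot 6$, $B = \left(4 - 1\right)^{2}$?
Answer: $90$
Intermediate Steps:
$B = 9$ ($B = 3^{2} = 9$)
$W{\left(U \right)} = 18$
$W{\left(A{\left(1,B \right)} \right)} 5 = 18 \cdot 5 = 90$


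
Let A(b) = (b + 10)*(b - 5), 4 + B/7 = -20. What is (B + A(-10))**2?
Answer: 28224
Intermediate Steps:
B = -168 (B = -28 + 7*(-20) = -28 - 140 = -168)
A(b) = (-5 + b)*(10 + b) (A(b) = (10 + b)*(-5 + b) = (-5 + b)*(10 + b))
(B + A(-10))**2 = (-168 + (-50 + (-10)**2 + 5*(-10)))**2 = (-168 + (-50 + 100 - 50))**2 = (-168 + 0)**2 = (-168)**2 = 28224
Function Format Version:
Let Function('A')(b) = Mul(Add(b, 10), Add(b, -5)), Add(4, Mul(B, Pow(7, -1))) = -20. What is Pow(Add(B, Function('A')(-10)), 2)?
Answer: 28224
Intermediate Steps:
B = -168 (B = Add(-28, Mul(7, -20)) = Add(-28, -140) = -168)
Function('A')(b) = Mul(Add(-5, b), Add(10, b)) (Function('A')(b) = Mul(Add(10, b), Add(-5, b)) = Mul(Add(-5, b), Add(10, b)))
Pow(Add(B, Function('A')(-10)), 2) = Pow(Add(-168, Add(-50, Pow(-10, 2), Mul(5, -10))), 2) = Pow(Add(-168, Add(-50, 100, -50)), 2) = Pow(Add(-168, 0), 2) = Pow(-168, 2) = 28224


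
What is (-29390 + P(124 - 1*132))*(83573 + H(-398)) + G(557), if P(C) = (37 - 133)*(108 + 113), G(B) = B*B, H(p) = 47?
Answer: -4231363471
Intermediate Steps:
G(B) = B²
P(C) = -21216 (P(C) = -96*221 = -21216)
(-29390 + P(124 - 1*132))*(83573 + H(-398)) + G(557) = (-29390 - 21216)*(83573 + 47) + 557² = -50606*83620 + 310249 = -4231673720 + 310249 = -4231363471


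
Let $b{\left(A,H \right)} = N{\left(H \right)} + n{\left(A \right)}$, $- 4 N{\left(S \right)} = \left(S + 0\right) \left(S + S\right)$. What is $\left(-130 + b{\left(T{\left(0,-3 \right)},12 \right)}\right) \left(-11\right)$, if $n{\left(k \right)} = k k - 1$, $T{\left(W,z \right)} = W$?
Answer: $2233$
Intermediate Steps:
$N{\left(S \right)} = - \frac{S^{2}}{2}$ ($N{\left(S \right)} = - \frac{\left(S + 0\right) \left(S + S\right)}{4} = - \frac{S 2 S}{4} = - \frac{2 S^{2}}{4} = - \frac{S^{2}}{2}$)
$n{\left(k \right)} = -1 + k^{2}$ ($n{\left(k \right)} = k^{2} - 1 = -1 + k^{2}$)
$b{\left(A,H \right)} = -1 + A^{2} - \frac{H^{2}}{2}$ ($b{\left(A,H \right)} = - \frac{H^{2}}{2} + \left(-1 + A^{2}\right) = -1 + A^{2} - \frac{H^{2}}{2}$)
$\left(-130 + b{\left(T{\left(0,-3 \right)},12 \right)}\right) \left(-11\right) = \left(-130 - \left(1 + 0 + 72\right)\right) \left(-11\right) = \left(-130 - 73\right) \left(-11\right) = \left(-203\right) \left(-11\right) = 2233$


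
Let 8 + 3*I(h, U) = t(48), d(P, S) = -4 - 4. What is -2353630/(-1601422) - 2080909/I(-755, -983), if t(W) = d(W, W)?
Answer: 4998639007937/12811376 ≈ 3.9017e+5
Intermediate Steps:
d(P, S) = -8
t(W) = -8
I(h, U) = -16/3 (I(h, U) = -8/3 + (1/3)*(-8) = -8/3 - 8/3 = -16/3)
-2353630/(-1601422) - 2080909/I(-755, -983) = -2353630/(-1601422) - 2080909/(-16/3) = -2353630*(-1/1601422) - 2080909*(-3/16) = 1176815/800711 + 6242727/16 = 4998639007937/12811376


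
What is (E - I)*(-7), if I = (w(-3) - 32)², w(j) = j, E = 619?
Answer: 4242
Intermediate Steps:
I = 1225 (I = (-3 - 32)² = (-35)² = 1225)
(E - I)*(-7) = (619 - 1*1225)*(-7) = (619 - 1225)*(-7) = -606*(-7) = 4242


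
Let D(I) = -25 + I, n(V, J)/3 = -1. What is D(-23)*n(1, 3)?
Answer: 144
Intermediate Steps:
n(V, J) = -3 (n(V, J) = 3*(-1) = -3)
D(-23)*n(1, 3) = (-25 - 23)*(-3) = -48*(-3) = 144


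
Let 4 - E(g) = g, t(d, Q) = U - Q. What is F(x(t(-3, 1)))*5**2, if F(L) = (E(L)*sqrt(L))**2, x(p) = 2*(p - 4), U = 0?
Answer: -49000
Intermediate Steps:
t(d, Q) = -Q (t(d, Q) = 0 - Q = -Q)
E(g) = 4 - g
x(p) = -8 + 2*p (x(p) = 2*(-4 + p) = -8 + 2*p)
F(L) = L*(4 - L)**2 (F(L) = ((4 - L)*sqrt(L))**2 = (sqrt(L)*(4 - L))**2 = L*(4 - L)**2)
F(x(t(-3, 1)))*5**2 = ((-8 + 2*(-1*1))*(-4 + (-8 + 2*(-1*1)))**2)*5**2 = ((-8 + 2*(-1))*(-4 + (-8 + 2*(-1)))**2)*25 = ((-8 - 2)*(-4 + (-8 - 2))**2)*25 = -10*(-4 - 10)**2*25 = -10*(-14)**2*25 = -10*196*25 = -1960*25 = -49000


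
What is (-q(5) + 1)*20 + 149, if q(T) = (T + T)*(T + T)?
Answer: -1831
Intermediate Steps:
q(T) = 4*T² (q(T) = (2*T)*(2*T) = 4*T²)
(-q(5) + 1)*20 + 149 = (-4*5² + 1)*20 + 149 = (-4*25 + 1)*20 + 149 = (-1*100 + 1)*20 + 149 = (-100 + 1)*20 + 149 = -99*20 + 149 = -1980 + 149 = -1831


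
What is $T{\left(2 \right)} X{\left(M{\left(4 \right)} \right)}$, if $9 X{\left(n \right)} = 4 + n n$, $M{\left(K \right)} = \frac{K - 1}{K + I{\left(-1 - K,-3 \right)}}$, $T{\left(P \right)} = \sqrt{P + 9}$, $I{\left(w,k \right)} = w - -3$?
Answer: $\frac{25 \sqrt{11}}{36} \approx 2.3032$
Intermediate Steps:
$I{\left(w,k \right)} = 3 + w$ ($I{\left(w,k \right)} = w + 3 = 3 + w$)
$T{\left(P \right)} = \sqrt{9 + P}$
$M{\left(K \right)} = - \frac{1}{2} + \frac{K}{2}$ ($M{\left(K \right)} = \frac{K - 1}{K + \left(3 - \left(1 + K\right)\right)} = \frac{-1 + K}{K - \left(-2 + K\right)} = \frac{-1 + K}{2} = \left(-1 + K\right) \frac{1}{2} = - \frac{1}{2} + \frac{K}{2}$)
$X{\left(n \right)} = \frac{4}{9} + \frac{n^{2}}{9}$ ($X{\left(n \right)} = \frac{4 + n n}{9} = \frac{4 + n^{2}}{9} = \frac{4}{9} + \frac{n^{2}}{9}$)
$T{\left(2 \right)} X{\left(M{\left(4 \right)} \right)} = \sqrt{9 + 2} \left(\frac{4}{9} + \frac{\left(- \frac{1}{2} + \frac{1}{2} \cdot 4\right)^{2}}{9}\right) = \sqrt{11} \left(\frac{4}{9} + \frac{\left(- \frac{1}{2} + 2\right)^{2}}{9}\right) = \sqrt{11} \left(\frac{4}{9} + \frac{\left(\frac{3}{2}\right)^{2}}{9}\right) = \sqrt{11} \left(\frac{4}{9} + \frac{1}{9} \cdot \frac{9}{4}\right) = \sqrt{11} \left(\frac{4}{9} + \frac{1}{4}\right) = \sqrt{11} \cdot \frac{25}{36} = \frac{25 \sqrt{11}}{36}$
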